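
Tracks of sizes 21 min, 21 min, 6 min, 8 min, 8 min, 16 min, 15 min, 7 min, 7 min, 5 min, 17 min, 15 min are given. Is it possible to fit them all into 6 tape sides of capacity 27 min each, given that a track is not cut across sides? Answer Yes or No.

Yes

A valid assignment using 6 tape sides:
  side 1: 21 + 6 = 27
  side 2: 21 + 5 = 26
  side 3: 17 + 8 = 25
  side 4: 16 + 8 = 24
  side 5: 15 + 7 = 22
  side 6: 15 + 7 = 22
Every load is within 27 min, so 6 tape sides suffice.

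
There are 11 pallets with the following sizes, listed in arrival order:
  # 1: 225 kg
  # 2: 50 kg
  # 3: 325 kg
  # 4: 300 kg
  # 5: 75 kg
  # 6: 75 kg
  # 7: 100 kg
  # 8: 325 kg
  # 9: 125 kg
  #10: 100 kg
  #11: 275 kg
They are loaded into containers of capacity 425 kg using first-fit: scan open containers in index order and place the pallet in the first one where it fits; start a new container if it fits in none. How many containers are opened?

5

  225 → container 1 (new)  [load 225/425]
  50 → container 1  [load 275/425]
  325 → container 2 (new)  [load 325/425]
  300 → container 3 (new)  [load 300/425]
  75 → container 1  [load 350/425]
  75 → container 1  [load 425/425]
  100 → container 2  [load 425/425]
  325 → container 4 (new)  [load 325/425]
  125 → container 3  [load 425/425]
  100 → container 4  [load 425/425]
  275 → container 5 (new)  [load 275/425]
5 containers opened.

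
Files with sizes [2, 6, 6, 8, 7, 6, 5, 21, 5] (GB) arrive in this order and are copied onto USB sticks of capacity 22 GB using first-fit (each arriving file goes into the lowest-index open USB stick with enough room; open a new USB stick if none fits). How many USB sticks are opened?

4

  2 → USB stick 1 (new)  [load 2/22]
  6 → USB stick 1  [load 8/22]
  6 → USB stick 1  [load 14/22]
  8 → USB stick 1  [load 22/22]
  7 → USB stick 2 (new)  [load 7/22]
  6 → USB stick 2  [load 13/22]
  5 → USB stick 2  [load 18/22]
  21 → USB stick 3 (new)  [load 21/22]
  5 → USB stick 4 (new)  [load 5/22]
4 USB sticks opened.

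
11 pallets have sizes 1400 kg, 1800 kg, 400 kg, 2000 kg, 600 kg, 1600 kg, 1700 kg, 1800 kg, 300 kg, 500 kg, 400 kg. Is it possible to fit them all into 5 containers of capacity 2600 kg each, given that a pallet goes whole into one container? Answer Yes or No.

No

Total = 12500 kg; ⌈12500/2600⌉ = 5.
6 pallets each exceed half the capacity and cannot share a container, forcing at least 6 containers.
At least 6 containers are required, but only 5 are allowed.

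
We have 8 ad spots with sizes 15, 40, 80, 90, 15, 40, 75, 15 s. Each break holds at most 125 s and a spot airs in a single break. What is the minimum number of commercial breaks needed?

Total = 90 + 80 + 75 + 40 + 40 + 15 + 15 + 15 = 370 s.
Lower bound: ⌈370/125⌉ = 3 commercial breaks.
A packing using 4 commercial breaks:
  break 1: 90 + 15 + 15 = 120
  break 2: 80 + 40 = 120
  break 3: 75 + 40 = 115
  break 4: 15 = 15
No arrangement into 3 commercial breaks stays within capacity, so 4 is optimal.

4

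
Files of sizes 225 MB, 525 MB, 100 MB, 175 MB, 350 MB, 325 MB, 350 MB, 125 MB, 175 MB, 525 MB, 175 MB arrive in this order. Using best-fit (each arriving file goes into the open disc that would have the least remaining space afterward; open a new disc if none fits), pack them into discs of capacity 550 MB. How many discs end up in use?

6

  225 → disc 1 (new)  [load 225/550]
  525 → disc 2 (new)  [load 525/550]
  100 → disc 1  [load 325/550]
  175 → disc 1  [load 500/550]
  350 → disc 3 (new)  [load 350/550]
  325 → disc 4 (new)  [load 325/550]
  350 → disc 5 (new)  [load 350/550]
  125 → disc 3  [load 475/550]
  175 → disc 5  [load 525/550]
  525 → disc 6 (new)  [load 525/550]
  175 → disc 4  [load 500/550]
6 discs opened.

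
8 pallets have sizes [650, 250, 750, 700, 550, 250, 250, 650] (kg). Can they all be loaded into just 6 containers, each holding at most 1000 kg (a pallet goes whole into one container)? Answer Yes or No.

A valid assignment using 5 containers:
  container 1: 750 + 250 = 1000
  container 2: 700 + 250 = 950
  container 3: 650 + 250 = 900
  container 4: 650 = 650
  container 5: 550 = 550
That uses only 5 ≤ 6, so 6 containers are enough.

Yes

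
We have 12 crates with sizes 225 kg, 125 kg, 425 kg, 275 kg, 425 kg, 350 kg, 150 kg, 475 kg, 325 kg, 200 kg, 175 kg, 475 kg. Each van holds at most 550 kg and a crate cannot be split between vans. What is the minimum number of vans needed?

Total = 475 + 475 + 425 + 425 + 350 + 325 + 275 + 225 + 200 + 175 + 150 + 125 = 3625 kg.
Lower bound: ⌈3625/550⌉ = 7 vans.
A packing using 8 vans:
  van 1: 475 = 475
  van 2: 475 = 475
  van 3: 425 + 125 = 550
  van 4: 425 = 425
  van 5: 350 + 200 = 550
  van 6: 325 + 225 = 550
  van 7: 275 + 175 = 450
  van 8: 150 = 150
No arrangement into 7 vans stays within capacity, so 8 is optimal.

8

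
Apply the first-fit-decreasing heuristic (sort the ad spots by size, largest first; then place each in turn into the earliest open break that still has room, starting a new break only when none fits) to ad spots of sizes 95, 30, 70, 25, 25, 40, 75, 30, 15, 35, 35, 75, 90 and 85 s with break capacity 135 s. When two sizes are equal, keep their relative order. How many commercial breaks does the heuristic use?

6

Sorted descending: 95, 90, 85, 75, 75, 70, 40, 35, 35, 30, 30, 25, 25, 15.
  95 → break 1 (new)  [load 95/135]
  90 → break 2 (new)  [load 90/135]
  85 → break 3 (new)  [load 85/135]
  75 → break 4 (new)  [load 75/135]
  75 → break 5 (new)  [load 75/135]
  70 → break 6 (new)  [load 70/135]
  40 → break 1  [load 135/135]
  35 → break 2  [load 125/135]
  35 → break 3  [load 120/135]
  30 → break 4  [load 105/135]
  30 → break 4  [load 135/135]
  25 → break 5  [load 100/135]
  25 → break 5  [load 125/135]
  15 → break 3  [load 135/135]
6 commercial breaks opened.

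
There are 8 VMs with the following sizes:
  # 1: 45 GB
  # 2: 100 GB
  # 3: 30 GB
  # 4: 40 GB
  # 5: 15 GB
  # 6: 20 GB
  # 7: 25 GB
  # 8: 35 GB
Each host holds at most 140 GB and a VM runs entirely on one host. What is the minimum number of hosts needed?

3

Total = 100 + 45 + 40 + 35 + 30 + 25 + 20 + 15 = 310 GB.
Lower bound: ⌈310/140⌉ = 3 hosts.
A packing using 3 hosts:
  host 1: 100 + 40 = 140
  host 2: 45 + 35 + 30 + 25 = 135
  host 3: 20 + 15 = 35
This matches the lower bound, so 3 is optimal.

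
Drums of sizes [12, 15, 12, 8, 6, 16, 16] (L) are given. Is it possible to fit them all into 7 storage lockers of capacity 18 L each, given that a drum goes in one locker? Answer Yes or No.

A valid assignment using 6 storage lockers:
  locker 1: 16 = 16
  locker 2: 16 = 16
  locker 3: 15 = 15
  locker 4: 12 + 6 = 18
  locker 5: 12 = 12
  locker 6: 8 = 8
That uses only 6 ≤ 7, so 7 storage lockers are enough.

Yes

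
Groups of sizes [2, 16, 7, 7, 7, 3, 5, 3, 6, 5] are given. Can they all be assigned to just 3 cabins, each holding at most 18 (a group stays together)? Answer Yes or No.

Total = 61; ⌈61/18⌉ = 4.
At least 4 cabins are required, but only 3 are allowed.

No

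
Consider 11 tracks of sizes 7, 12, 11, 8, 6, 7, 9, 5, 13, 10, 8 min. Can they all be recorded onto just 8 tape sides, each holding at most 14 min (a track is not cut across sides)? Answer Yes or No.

A valid assignment using 8 tape sides:
  side 1: 13 = 13
  side 2: 12 = 12
  side 3: 11 = 11
  side 4: 10 = 10
  side 5: 9 + 5 = 14
  side 6: 8 + 6 = 14
  side 7: 8 = 8
  side 8: 7 + 7 = 14
Every load is within 14 min, so 8 tape sides suffice.

Yes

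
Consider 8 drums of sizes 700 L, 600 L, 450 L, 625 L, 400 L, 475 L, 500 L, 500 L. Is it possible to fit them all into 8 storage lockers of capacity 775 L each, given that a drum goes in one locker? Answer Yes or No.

Yes

A valid assignment using 8 storage lockers:
  locker 1: 700 = 700
  locker 2: 625 = 625
  locker 3: 600 = 600
  locker 4: 500 = 500
  locker 5: 500 = 500
  locker 6: 475 = 475
  locker 7: 450 = 450
  locker 8: 400 = 400
Every load is within 775 L, so 8 storage lockers suffice.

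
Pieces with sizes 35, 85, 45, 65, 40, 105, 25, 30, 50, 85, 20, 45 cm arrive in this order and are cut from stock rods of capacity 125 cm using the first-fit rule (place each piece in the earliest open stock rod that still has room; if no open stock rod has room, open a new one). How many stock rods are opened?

6

  35 → stock rod 1 (new)  [load 35/125]
  85 → stock rod 1  [load 120/125]
  45 → stock rod 2 (new)  [load 45/125]
  65 → stock rod 2  [load 110/125]
  40 → stock rod 3 (new)  [load 40/125]
  105 → stock rod 4 (new)  [load 105/125]
  25 → stock rod 3  [load 65/125]
  30 → stock rod 3  [load 95/125]
  50 → stock rod 5 (new)  [load 50/125]
  85 → stock rod 6 (new)  [load 85/125]
  20 → stock rod 3  [load 115/125]
  45 → stock rod 5  [load 95/125]
6 stock rods opened.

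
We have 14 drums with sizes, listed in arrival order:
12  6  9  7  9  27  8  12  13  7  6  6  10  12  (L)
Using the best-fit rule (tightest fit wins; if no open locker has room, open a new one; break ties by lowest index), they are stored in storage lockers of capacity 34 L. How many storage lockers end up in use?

  12 → locker 1 (new)  [load 12/34]
  6 → locker 1  [load 18/34]
  9 → locker 1  [load 27/34]
  7 → locker 1  [load 34/34]
  9 → locker 2 (new)  [load 9/34]
  27 → locker 3 (new)  [load 27/34]
  8 → locker 2  [load 17/34]
  12 → locker 2  [load 29/34]
  13 → locker 4 (new)  [load 13/34]
  7 → locker 3  [load 34/34]
  6 → locker 4  [load 19/34]
  6 → locker 4  [load 25/34]
  10 → locker 5 (new)  [load 10/34]
  12 → locker 5  [load 22/34]
5 storage lockers opened.

5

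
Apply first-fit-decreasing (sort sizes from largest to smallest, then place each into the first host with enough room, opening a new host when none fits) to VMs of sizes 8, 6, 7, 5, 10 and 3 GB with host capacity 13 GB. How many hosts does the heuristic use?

3

Sorted descending: 10, 8, 7, 6, 5, 3.
  10 → host 1 (new)  [load 10/13]
  8 → host 2 (new)  [load 8/13]
  7 → host 3 (new)  [load 7/13]
  6 → host 3  [load 13/13]
  5 → host 2  [load 13/13]
  3 → host 1  [load 13/13]
3 hosts opened.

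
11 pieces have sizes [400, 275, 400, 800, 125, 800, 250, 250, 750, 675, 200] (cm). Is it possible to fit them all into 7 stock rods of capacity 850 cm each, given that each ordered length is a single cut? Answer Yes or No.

Yes

A valid assignment using 7 stock rods:
  stock rod 1: 800 = 800
  stock rod 2: 800 = 800
  stock rod 3: 750 = 750
  stock rod 4: 675 + 125 = 800
  stock rod 5: 400 + 400 = 800
  stock rod 6: 275 + 250 + 250 = 775
  stock rod 7: 200 = 200
Every load is within 850 cm, so 7 stock rods suffice.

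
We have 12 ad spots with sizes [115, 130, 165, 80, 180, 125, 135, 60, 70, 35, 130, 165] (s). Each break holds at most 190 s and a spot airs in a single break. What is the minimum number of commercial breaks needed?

9

Total = 180 + 165 + 165 + 135 + 130 + 130 + 125 + 115 + 80 + 70 + 60 + 35 = 1390 s.
Lower bound: ⌈1390/190⌉ = 8 commercial breaks.
A packing using 9 commercial breaks:
  break 1: 180 = 180
  break 2: 165 = 165
  break 3: 165 = 165
  break 4: 135 + 35 = 170
  break 5: 130 + 60 = 190
  break 6: 130 = 130
  break 7: 125 = 125
  break 8: 115 + 70 = 185
  break 9: 80 = 80
No arrangement into 8 commercial breaks stays within capacity, so 9 is optimal.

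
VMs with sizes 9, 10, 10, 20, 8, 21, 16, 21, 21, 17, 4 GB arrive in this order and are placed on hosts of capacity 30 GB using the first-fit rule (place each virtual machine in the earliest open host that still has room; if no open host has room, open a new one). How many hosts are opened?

7

  9 → host 1 (new)  [load 9/30]
  10 → host 1  [load 19/30]
  10 → host 1  [load 29/30]
  20 → host 2 (new)  [load 20/30]
  8 → host 2  [load 28/30]
  21 → host 3 (new)  [load 21/30]
  16 → host 4 (new)  [load 16/30]
  21 → host 5 (new)  [load 21/30]
  21 → host 6 (new)  [load 21/30]
  17 → host 7 (new)  [load 17/30]
  4 → host 3  [load 25/30]
7 hosts opened.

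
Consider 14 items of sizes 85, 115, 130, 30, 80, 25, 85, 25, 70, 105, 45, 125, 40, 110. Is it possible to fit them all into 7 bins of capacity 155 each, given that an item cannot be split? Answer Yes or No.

No

Total = 1070; ⌈1070/155⌉ = 7.
8 items each exceed half the capacity and cannot share a bin, forcing at least 8 bins.
At least 8 bins are required, but only 7 are allowed.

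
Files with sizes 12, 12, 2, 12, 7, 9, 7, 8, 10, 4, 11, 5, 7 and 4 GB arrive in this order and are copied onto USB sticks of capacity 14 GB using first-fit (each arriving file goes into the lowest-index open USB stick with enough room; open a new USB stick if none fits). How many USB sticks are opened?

9

  12 → USB stick 1 (new)  [load 12/14]
  12 → USB stick 2 (new)  [load 12/14]
  2 → USB stick 1  [load 14/14]
  12 → USB stick 3 (new)  [load 12/14]
  7 → USB stick 4 (new)  [load 7/14]
  9 → USB stick 5 (new)  [load 9/14]
  7 → USB stick 4  [load 14/14]
  8 → USB stick 6 (new)  [load 8/14]
  10 → USB stick 7 (new)  [load 10/14]
  4 → USB stick 5  [load 13/14]
  11 → USB stick 8 (new)  [load 11/14]
  5 → USB stick 6  [load 13/14]
  7 → USB stick 9 (new)  [load 7/14]
  4 → USB stick 7  [load 14/14]
9 USB sticks opened.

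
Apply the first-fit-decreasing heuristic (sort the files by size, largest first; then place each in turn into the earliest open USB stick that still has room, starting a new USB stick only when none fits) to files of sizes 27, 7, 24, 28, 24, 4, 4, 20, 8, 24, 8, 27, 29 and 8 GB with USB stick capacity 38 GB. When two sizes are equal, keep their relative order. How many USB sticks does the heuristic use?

8

Sorted descending: 29, 28, 27, 27, 24, 24, 24, 20, 8, 8, 8, 7, 4, 4.
  29 → USB stick 1 (new)  [load 29/38]
  28 → USB stick 2 (new)  [load 28/38]
  27 → USB stick 3 (new)  [load 27/38]
  27 → USB stick 4 (new)  [load 27/38]
  24 → USB stick 5 (new)  [load 24/38]
  24 → USB stick 6 (new)  [load 24/38]
  24 → USB stick 7 (new)  [load 24/38]
  20 → USB stick 8 (new)  [load 20/38]
  8 → USB stick 1  [load 37/38]
  8 → USB stick 2  [load 36/38]
  8 → USB stick 3  [load 35/38]
  7 → USB stick 4  [load 34/38]
  4 → USB stick 4  [load 38/38]
  4 → USB stick 5  [load 28/38]
8 USB sticks opened.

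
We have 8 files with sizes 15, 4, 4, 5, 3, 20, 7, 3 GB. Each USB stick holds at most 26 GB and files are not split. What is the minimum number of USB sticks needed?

3

Total = 20 + 15 + 7 + 5 + 4 + 4 + 3 + 3 = 61 GB.
Lower bound: ⌈61/26⌉ = 3 USB sticks.
A packing using 3 USB sticks:
  USB stick 1: 20 + 5 = 25
  USB stick 2: 15 + 7 + 4 = 26
  USB stick 3: 4 + 3 + 3 = 10
This matches the lower bound, so 3 is optimal.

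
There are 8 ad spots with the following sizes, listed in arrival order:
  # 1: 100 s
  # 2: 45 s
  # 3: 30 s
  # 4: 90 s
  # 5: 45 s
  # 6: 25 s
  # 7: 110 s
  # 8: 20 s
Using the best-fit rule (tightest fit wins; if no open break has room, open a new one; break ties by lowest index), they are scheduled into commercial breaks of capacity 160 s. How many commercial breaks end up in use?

  100 → break 1 (new)  [load 100/160]
  45 → break 1  [load 145/160]
  30 → break 2 (new)  [load 30/160]
  90 → break 2  [load 120/160]
  45 → break 3 (new)  [load 45/160]
  25 → break 2  [load 145/160]
  110 → break 3  [load 155/160]
  20 → break 4 (new)  [load 20/160]
4 commercial breaks opened.

4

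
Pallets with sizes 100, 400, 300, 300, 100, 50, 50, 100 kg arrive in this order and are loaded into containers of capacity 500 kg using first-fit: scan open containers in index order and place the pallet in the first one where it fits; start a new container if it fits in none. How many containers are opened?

  100 → container 1 (new)  [load 100/500]
  400 → container 1  [load 500/500]
  300 → container 2 (new)  [load 300/500]
  300 → container 3 (new)  [load 300/500]
  100 → container 2  [load 400/500]
  50 → container 2  [load 450/500]
  50 → container 2  [load 500/500]
  100 → container 3  [load 400/500]
3 containers opened.

3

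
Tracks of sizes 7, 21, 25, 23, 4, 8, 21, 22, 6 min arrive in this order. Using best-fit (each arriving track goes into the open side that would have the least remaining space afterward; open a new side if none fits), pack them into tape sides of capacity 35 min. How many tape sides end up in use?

  7 → side 1 (new)  [load 7/35]
  21 → side 1  [load 28/35]
  25 → side 2 (new)  [load 25/35]
  23 → side 3 (new)  [load 23/35]
  4 → side 1  [load 32/35]
  8 → side 2  [load 33/35]
  21 → side 4 (new)  [load 21/35]
  22 → side 5 (new)  [load 22/35]
  6 → side 3  [load 29/35]
5 tape sides opened.

5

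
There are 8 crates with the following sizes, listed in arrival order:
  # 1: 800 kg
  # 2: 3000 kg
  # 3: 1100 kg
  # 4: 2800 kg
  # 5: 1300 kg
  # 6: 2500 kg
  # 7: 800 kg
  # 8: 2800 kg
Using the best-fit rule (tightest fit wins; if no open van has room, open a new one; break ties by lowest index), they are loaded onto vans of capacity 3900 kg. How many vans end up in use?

  800 → van 1 (new)  [load 800/3900]
  3000 → van 1  [load 3800/3900]
  1100 → van 2 (new)  [load 1100/3900]
  2800 → van 2  [load 3900/3900]
  1300 → van 3 (new)  [load 1300/3900]
  2500 → van 3  [load 3800/3900]
  800 → van 4 (new)  [load 800/3900]
  2800 → van 4  [load 3600/3900]
4 vans opened.

4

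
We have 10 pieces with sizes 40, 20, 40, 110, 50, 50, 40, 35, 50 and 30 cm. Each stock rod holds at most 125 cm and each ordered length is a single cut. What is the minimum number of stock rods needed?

4

Total = 110 + 50 + 50 + 50 + 40 + 40 + 40 + 35 + 30 + 20 = 465 cm.
Lower bound: ⌈465/125⌉ = 4 stock rods.
A packing using 4 stock rods:
  stock rod 1: 110 = 110
  stock rod 2: 50 + 50 + 20 = 120
  stock rod 3: 50 + 40 + 35 = 125
  stock rod 4: 40 + 40 + 30 = 110
This matches the lower bound, so 4 is optimal.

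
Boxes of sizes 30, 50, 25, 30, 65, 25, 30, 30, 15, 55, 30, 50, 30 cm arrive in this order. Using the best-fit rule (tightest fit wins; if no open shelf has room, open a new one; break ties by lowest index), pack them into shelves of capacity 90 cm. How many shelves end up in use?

6

  30 → shelf 1 (new)  [load 30/90]
  50 → shelf 1  [load 80/90]
  25 → shelf 2 (new)  [load 25/90]
  30 → shelf 2  [load 55/90]
  65 → shelf 3 (new)  [load 65/90]
  25 → shelf 3  [load 90/90]
  30 → shelf 2  [load 85/90]
  30 → shelf 4 (new)  [load 30/90]
  15 → shelf 4  [load 45/90]
  55 → shelf 5 (new)  [load 55/90]
  30 → shelf 5  [load 85/90]
  50 → shelf 6 (new)  [load 50/90]
  30 → shelf 6  [load 80/90]
6 shelves opened.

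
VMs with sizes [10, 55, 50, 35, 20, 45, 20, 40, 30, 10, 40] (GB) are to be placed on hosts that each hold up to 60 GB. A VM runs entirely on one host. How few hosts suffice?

Total = 55 + 50 + 45 + 40 + 40 + 35 + 30 + 20 + 20 + 10 + 10 = 355 GB.
Lower bound: ⌈355/60⌉ = 6 hosts.
A packing using 7 hosts:
  host 1: 55 = 55
  host 2: 50 + 10 = 60
  host 3: 45 + 10 = 55
  host 4: 40 + 20 = 60
  host 5: 40 + 20 = 60
  host 6: 35 = 35
  host 7: 30 = 30
No arrangement into 6 hosts stays within capacity, so 7 is optimal.

7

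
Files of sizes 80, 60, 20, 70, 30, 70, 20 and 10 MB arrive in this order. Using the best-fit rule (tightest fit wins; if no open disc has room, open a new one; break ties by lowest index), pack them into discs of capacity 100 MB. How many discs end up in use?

4

  80 → disc 1 (new)  [load 80/100]
  60 → disc 2 (new)  [load 60/100]
  20 → disc 1  [load 100/100]
  70 → disc 3 (new)  [load 70/100]
  30 → disc 3  [load 100/100]
  70 → disc 4 (new)  [load 70/100]
  20 → disc 4  [load 90/100]
  10 → disc 4  [load 100/100]
4 discs opened.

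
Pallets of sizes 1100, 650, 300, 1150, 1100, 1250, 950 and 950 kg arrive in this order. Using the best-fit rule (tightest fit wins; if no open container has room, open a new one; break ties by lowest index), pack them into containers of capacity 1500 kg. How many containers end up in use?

7

  1100 → container 1 (new)  [load 1100/1500]
  650 → container 2 (new)  [load 650/1500]
  300 → container 1  [load 1400/1500]
  1150 → container 3 (new)  [load 1150/1500]
  1100 → container 4 (new)  [load 1100/1500]
  1250 → container 5 (new)  [load 1250/1500]
  950 → container 6 (new)  [load 950/1500]
  950 → container 7 (new)  [load 950/1500]
7 containers opened.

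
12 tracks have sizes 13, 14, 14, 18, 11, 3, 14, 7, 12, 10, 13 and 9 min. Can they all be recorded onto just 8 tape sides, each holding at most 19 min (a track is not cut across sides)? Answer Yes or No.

Total = 138 min; ⌈138/19⌉ = 8.
9 tracks each exceed half the capacity and cannot share a side, forcing at least 9 tape sides.
At least 9 tape sides are required, but only 8 are allowed.

No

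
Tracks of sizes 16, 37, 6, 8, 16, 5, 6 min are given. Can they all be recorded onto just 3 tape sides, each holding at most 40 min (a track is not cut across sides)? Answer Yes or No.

A valid assignment using 3 tape sides:
  side 1: 37 = 37
  side 2: 16 + 16 + 8 = 40
  side 3: 6 + 6 + 5 = 17
Every load is within 40 min, so 3 tape sides suffice.

Yes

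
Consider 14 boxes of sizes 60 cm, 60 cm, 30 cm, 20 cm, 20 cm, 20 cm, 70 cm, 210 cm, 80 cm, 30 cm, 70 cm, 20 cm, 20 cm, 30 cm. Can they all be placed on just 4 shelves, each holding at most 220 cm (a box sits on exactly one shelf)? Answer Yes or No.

Yes

A valid assignment using 4 shelves:
  shelf 1: 210 = 210
  shelf 2: 80 + 70 + 70 = 220
  shelf 3: 60 + 60 + 30 + 30 + 30 = 210
  shelf 4: 20 + 20 + 20 + 20 + 20 = 100
Every load is within 220 cm, so 4 shelves suffice.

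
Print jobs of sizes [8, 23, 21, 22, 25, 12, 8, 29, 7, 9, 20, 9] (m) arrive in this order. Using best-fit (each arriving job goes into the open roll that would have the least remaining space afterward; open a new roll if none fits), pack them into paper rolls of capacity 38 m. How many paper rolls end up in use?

6

  8 → roll 1 (new)  [load 8/38]
  23 → roll 1  [load 31/38]
  21 → roll 2 (new)  [load 21/38]
  22 → roll 3 (new)  [load 22/38]
  25 → roll 4 (new)  [load 25/38]
  12 → roll 4  [load 37/38]
  8 → roll 3  [load 30/38]
  29 → roll 5 (new)  [load 29/38]
  7 → roll 1  [load 38/38]
  9 → roll 5  [load 38/38]
  20 → roll 6 (new)  [load 20/38]
  9 → roll 2  [load 30/38]
6 paper rolls opened.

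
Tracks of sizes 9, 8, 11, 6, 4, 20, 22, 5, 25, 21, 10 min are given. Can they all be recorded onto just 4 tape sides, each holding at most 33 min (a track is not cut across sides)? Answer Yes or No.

No

Total = 141 min; ⌈141/33⌉ = 5.
At least 5 tape sides are required, but only 4 are allowed.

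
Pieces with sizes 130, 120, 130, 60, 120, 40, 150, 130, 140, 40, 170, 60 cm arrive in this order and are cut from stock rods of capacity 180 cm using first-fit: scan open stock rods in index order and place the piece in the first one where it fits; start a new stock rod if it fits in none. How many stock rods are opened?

8

  130 → stock rod 1 (new)  [load 130/180]
  120 → stock rod 2 (new)  [load 120/180]
  130 → stock rod 3 (new)  [load 130/180]
  60 → stock rod 2  [load 180/180]
  120 → stock rod 4 (new)  [load 120/180]
  40 → stock rod 1  [load 170/180]
  150 → stock rod 5 (new)  [load 150/180]
  130 → stock rod 6 (new)  [load 130/180]
  140 → stock rod 7 (new)  [load 140/180]
  40 → stock rod 3  [load 170/180]
  170 → stock rod 8 (new)  [load 170/180]
  60 → stock rod 4  [load 180/180]
8 stock rods opened.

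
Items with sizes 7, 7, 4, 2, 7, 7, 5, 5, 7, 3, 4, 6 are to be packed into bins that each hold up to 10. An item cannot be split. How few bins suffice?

8

Total = 7 + 7 + 7 + 7 + 7 + 6 + 5 + 5 + 4 + 4 + 3 + 2 = 64.
Lower bound: ⌈64/10⌉ = 7 bins.
A packing using 8 bins:
  bin 1: 7 + 3 = 10
  bin 2: 7 + 2 = 9
  bin 3: 7 = 7
  bin 4: 7 = 7
  bin 5: 7 = 7
  bin 6: 6 + 4 = 10
  bin 7: 5 + 5 = 10
  bin 8: 4 = 4
No arrangement into 7 bins stays within capacity, so 8 is optimal.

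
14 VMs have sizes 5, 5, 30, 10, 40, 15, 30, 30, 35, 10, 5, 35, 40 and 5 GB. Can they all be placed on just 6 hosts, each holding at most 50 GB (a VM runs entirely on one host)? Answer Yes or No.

No

Total = 295 GB; ⌈295/50⌉ = 6.
7 VMs each exceed half the capacity and cannot share a host, forcing at least 7 hosts.
At least 7 hosts are required, but only 6 are allowed.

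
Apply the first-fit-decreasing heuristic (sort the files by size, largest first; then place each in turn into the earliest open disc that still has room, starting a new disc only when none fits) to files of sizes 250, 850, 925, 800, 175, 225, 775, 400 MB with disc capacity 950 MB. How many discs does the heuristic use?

5

Sorted descending: 925, 850, 800, 775, 400, 250, 225, 175.
  925 → disc 1 (new)  [load 925/950]
  850 → disc 2 (new)  [load 850/950]
  800 → disc 3 (new)  [load 800/950]
  775 → disc 4 (new)  [load 775/950]
  400 → disc 5 (new)  [load 400/950]
  250 → disc 5  [load 650/950]
  225 → disc 5  [load 875/950]
  175 → disc 4  [load 950/950]
5 discs opened.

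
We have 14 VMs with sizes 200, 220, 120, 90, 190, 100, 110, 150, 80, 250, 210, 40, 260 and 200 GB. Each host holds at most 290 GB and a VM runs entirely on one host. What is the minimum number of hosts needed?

Total = 260 + 250 + 220 + 210 + 200 + 200 + 190 + 150 + 120 + 110 + 100 + 90 + 80 + 40 = 2220 GB.
Lower bound: ⌈2220/290⌉ = 8 hosts.
A packing using 9 hosts:
  host 1: 260 = 260
  host 2: 250 + 40 = 290
  host 3: 220 = 220
  host 4: 210 + 80 = 290
  host 5: 200 + 90 = 290
  host 6: 200 = 200
  host 7: 190 + 100 = 290
  host 8: 150 + 120 = 270
  host 9: 110 = 110
No arrangement into 8 hosts stays within capacity, so 9 is optimal.

9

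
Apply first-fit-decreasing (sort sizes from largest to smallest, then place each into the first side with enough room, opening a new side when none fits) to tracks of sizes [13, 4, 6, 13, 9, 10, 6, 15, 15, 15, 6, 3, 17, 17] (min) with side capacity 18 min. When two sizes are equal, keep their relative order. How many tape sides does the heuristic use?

Sorted descending: 17, 17, 15, 15, 15, 13, 13, 10, 9, 6, 6, 6, 4, 3.
  17 → side 1 (new)  [load 17/18]
  17 → side 2 (new)  [load 17/18]
  15 → side 3 (new)  [load 15/18]
  15 → side 4 (new)  [load 15/18]
  15 → side 5 (new)  [load 15/18]
  13 → side 6 (new)  [load 13/18]
  13 → side 7 (new)  [load 13/18]
  10 → side 8 (new)  [load 10/18]
  9 → side 9 (new)  [load 9/18]
  6 → side 8  [load 16/18]
  6 → side 9  [load 15/18]
  6 → side 10 (new)  [load 6/18]
  4 → side 6  [load 17/18]
  3 → side 3  [load 18/18]
10 tape sides opened.

10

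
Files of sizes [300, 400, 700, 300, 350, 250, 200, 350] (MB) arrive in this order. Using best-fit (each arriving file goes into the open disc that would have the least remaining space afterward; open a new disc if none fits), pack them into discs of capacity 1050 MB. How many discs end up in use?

3

  300 → disc 1 (new)  [load 300/1050]
  400 → disc 1  [load 700/1050]
  700 → disc 2 (new)  [load 700/1050]
  300 → disc 1  [load 1000/1050]
  350 → disc 2  [load 1050/1050]
  250 → disc 3 (new)  [load 250/1050]
  200 → disc 3  [load 450/1050]
  350 → disc 3  [load 800/1050]
3 discs opened.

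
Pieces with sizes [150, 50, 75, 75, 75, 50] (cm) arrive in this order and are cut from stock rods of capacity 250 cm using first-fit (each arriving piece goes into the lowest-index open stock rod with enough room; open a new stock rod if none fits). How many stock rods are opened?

2

  150 → stock rod 1 (new)  [load 150/250]
  50 → stock rod 1  [load 200/250]
  75 → stock rod 2 (new)  [load 75/250]
  75 → stock rod 2  [load 150/250]
  75 → stock rod 2  [load 225/250]
  50 → stock rod 1  [load 250/250]
2 stock rods opened.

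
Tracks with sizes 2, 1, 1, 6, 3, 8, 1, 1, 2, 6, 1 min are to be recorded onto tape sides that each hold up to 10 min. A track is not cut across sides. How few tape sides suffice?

Total = 8 + 6 + 6 + 3 + 2 + 2 + 1 + 1 + 1 + 1 + 1 = 32 min.
Lower bound: ⌈32/10⌉ = 4 tape sides.
A packing using 4 tape sides:
  side 1: 8 + 2 = 10
  side 2: 6 + 3 + 1 = 10
  side 3: 6 + 2 + 1 + 1 = 10
  side 4: 1 + 1 = 2
This matches the lower bound, so 4 is optimal.

4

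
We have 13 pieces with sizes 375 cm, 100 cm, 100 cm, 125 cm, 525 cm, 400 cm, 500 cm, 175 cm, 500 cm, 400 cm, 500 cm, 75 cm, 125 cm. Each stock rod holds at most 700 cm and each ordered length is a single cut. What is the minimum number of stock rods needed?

Total = 525 + 500 + 500 + 500 + 400 + 400 + 375 + 175 + 125 + 125 + 100 + 100 + 75 = 3900 cm.
Lower bound: ⌈3900/700⌉ = 6 stock rods.
Also, 7 pieces each exceed 350 cm, and no two of those can share a stock rod, so at least 7 stock rods are needed.
A packing using 7 stock rods:
  stock rod 1: 525 + 175 = 700
  stock rod 2: 500 + 125 + 75 = 700
  stock rod 3: 500 + 125 = 625
  stock rod 4: 500 + 100 + 100 = 700
  stock rod 5: 400 = 400
  stock rod 6: 400 = 400
  stock rod 7: 375 = 375
This matches the lower bound, so 7 is optimal.

7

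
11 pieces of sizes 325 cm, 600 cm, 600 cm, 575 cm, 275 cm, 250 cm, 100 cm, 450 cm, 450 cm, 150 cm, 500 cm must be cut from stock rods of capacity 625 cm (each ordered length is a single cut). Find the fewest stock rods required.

8

Total = 600 + 600 + 575 + 500 + 450 + 450 + 325 + 275 + 250 + 150 + 100 = 4275 cm.
Lower bound: ⌈4275/625⌉ = 7 stock rods.
A packing using 8 stock rods:
  stock rod 1: 600 = 600
  stock rod 2: 600 = 600
  stock rod 3: 575 = 575
  stock rod 4: 500 + 100 = 600
  stock rod 5: 450 + 150 = 600
  stock rod 6: 450 = 450
  stock rod 7: 325 + 275 = 600
  stock rod 8: 250 = 250
No arrangement into 7 stock rods stays within capacity, so 8 is optimal.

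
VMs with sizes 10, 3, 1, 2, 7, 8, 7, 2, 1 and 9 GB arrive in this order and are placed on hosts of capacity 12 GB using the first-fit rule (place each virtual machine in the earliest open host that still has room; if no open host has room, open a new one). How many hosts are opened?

5

  10 → host 1 (new)  [load 10/12]
  3 → host 2 (new)  [load 3/12]
  1 → host 1  [load 11/12]
  2 → host 2  [load 5/12]
  7 → host 2  [load 12/12]
  8 → host 3 (new)  [load 8/12]
  7 → host 4 (new)  [load 7/12]
  2 → host 3  [load 10/12]
  1 → host 1  [load 12/12]
  9 → host 5 (new)  [load 9/12]
5 hosts opened.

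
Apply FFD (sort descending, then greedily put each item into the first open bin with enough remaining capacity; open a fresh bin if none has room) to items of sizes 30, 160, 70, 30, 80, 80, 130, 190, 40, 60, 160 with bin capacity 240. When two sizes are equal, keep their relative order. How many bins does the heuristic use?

Sorted descending: 190, 160, 160, 130, 80, 80, 70, 60, 40, 30, 30.
  190 → bin 1 (new)  [load 190/240]
  160 → bin 2 (new)  [load 160/240]
  160 → bin 3 (new)  [load 160/240]
  130 → bin 4 (new)  [load 130/240]
  80 → bin 2  [load 240/240]
  80 → bin 3  [load 240/240]
  70 → bin 4  [load 200/240]
  60 → bin 5 (new)  [load 60/240]
  40 → bin 1  [load 230/240]
  30 → bin 4  [load 230/240]
  30 → bin 5  [load 90/240]
5 bins opened.

5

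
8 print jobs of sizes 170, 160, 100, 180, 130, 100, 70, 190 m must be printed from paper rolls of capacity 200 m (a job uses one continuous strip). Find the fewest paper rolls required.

6

Total = 190 + 180 + 170 + 160 + 130 + 100 + 100 + 70 = 1100 m.
Lower bound: ⌈1100/200⌉ = 6 paper rolls.
A packing using 6 paper rolls:
  roll 1: 190 = 190
  roll 2: 180 = 180
  roll 3: 170 = 170
  roll 4: 160 = 160
  roll 5: 130 + 70 = 200
  roll 6: 100 + 100 = 200
This matches the lower bound, so 6 is optimal.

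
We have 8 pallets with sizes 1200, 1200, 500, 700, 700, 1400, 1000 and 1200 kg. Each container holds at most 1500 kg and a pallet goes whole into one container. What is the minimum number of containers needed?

Total = 1400 + 1200 + 1200 + 1200 + 1000 + 700 + 700 + 500 = 7900 kg.
Lower bound: ⌈7900/1500⌉ = 6 containers.
A packing using 6 containers:
  container 1: 1400 = 1400
  container 2: 1200 = 1200
  container 3: 1200 = 1200
  container 4: 1200 = 1200
  container 5: 1000 + 500 = 1500
  container 6: 700 + 700 = 1400
This matches the lower bound, so 6 is optimal.

6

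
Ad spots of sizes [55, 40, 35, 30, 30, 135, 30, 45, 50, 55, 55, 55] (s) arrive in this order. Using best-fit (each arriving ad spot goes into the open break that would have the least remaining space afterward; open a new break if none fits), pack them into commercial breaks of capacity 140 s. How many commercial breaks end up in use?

  55 → break 1 (new)  [load 55/140]
  40 → break 1  [load 95/140]
  35 → break 1  [load 130/140]
  30 → break 2 (new)  [load 30/140]
  30 → break 2  [load 60/140]
  135 → break 3 (new)  [load 135/140]
  30 → break 2  [load 90/140]
  45 → break 2  [load 135/140]
  50 → break 4 (new)  [load 50/140]
  55 → break 4  [load 105/140]
  55 → break 5 (new)  [load 55/140]
  55 → break 5  [load 110/140]
5 commercial breaks opened.

5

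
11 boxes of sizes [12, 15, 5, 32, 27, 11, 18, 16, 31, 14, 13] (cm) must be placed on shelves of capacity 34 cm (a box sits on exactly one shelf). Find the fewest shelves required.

Total = 32 + 31 + 27 + 18 + 16 + 15 + 14 + 13 + 12 + 11 + 5 = 194 cm.
Lower bound: ⌈194/34⌉ = 6 shelves.
A packing using 7 shelves:
  shelf 1: 32 = 32
  shelf 2: 31 = 31
  shelf 3: 27 + 5 = 32
  shelf 4: 18 + 16 = 34
  shelf 5: 15 + 14 = 29
  shelf 6: 13 + 12 = 25
  shelf 7: 11 = 11
No arrangement into 6 shelves stays within capacity, so 7 is optimal.

7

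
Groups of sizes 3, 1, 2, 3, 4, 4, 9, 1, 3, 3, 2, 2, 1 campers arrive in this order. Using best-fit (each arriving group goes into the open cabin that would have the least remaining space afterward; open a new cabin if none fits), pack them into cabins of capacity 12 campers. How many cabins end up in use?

  3 → cabin 1 (new)  [load 3/12]
  1 → cabin 1  [load 4/12]
  2 → cabin 1  [load 6/12]
  3 → cabin 1  [load 9/12]
  4 → cabin 2 (new)  [load 4/12]
  4 → cabin 2  [load 8/12]
  9 → cabin 3 (new)  [load 9/12]
  1 → cabin 1  [load 10/12]
  3 → cabin 3  [load 12/12]
  3 → cabin 2  [load 11/12]
  2 → cabin 1  [load 12/12]
  2 → cabin 4 (new)  [load 2/12]
  1 → cabin 2  [load 12/12]
4 cabins opened.

4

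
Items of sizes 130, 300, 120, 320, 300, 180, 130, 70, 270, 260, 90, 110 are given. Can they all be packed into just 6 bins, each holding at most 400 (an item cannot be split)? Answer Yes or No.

No

Total = 2280; ⌈2280/400⌉ = 6.
The bound of 6 does not rule out 6, but exhaustive search shows no assignment into 6 bins of capacity 400 exists — the minimum is 7.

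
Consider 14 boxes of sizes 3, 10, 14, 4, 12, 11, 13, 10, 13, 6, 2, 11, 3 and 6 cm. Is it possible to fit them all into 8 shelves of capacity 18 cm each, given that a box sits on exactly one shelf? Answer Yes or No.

Yes

A valid assignment using 8 shelves:
  shelf 1: 14 + 4 = 18
  shelf 2: 13 + 3 + 2 = 18
  shelf 3: 13 + 3 = 16
  shelf 4: 12 + 6 = 18
  shelf 5: 11 + 6 = 17
  shelf 6: 11 = 11
  shelf 7: 10 = 10
  shelf 8: 10 = 10
Every load is within 18 cm, so 8 shelves suffice.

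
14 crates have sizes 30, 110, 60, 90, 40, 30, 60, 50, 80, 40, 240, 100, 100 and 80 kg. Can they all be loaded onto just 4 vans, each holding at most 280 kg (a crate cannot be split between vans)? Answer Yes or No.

Yes

A valid assignment using 4 vans:
  van 1: 240 + 40 = 280
  van 2: 110 + 100 + 40 + 30 = 280
  van 3: 100 + 90 + 80 = 270
  van 4: 80 + 60 + 60 + 50 + 30 = 280
Every load is within 280 kg, so 4 vans suffice.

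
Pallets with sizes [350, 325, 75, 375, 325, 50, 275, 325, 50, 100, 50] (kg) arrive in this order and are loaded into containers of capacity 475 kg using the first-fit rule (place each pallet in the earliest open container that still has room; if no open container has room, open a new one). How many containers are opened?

  350 → container 1 (new)  [load 350/475]
  325 → container 2 (new)  [load 325/475]
  75 → container 1  [load 425/475]
  375 → container 3 (new)  [load 375/475]
  325 → container 4 (new)  [load 325/475]
  50 → container 1  [load 475/475]
  275 → container 5 (new)  [load 275/475]
  325 → container 6 (new)  [load 325/475]
  50 → container 2  [load 375/475]
  100 → container 2  [load 475/475]
  50 → container 3  [load 425/475]
6 containers opened.

6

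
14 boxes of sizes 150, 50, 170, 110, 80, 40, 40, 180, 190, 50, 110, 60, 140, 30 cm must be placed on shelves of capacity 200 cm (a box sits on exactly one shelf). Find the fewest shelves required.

Total = 190 + 180 + 170 + 150 + 140 + 110 + 110 + 80 + 60 + 50 + 50 + 40 + 40 + 30 = 1400 cm.
Lower bound: ⌈1400/200⌉ = 7 shelves.
A packing using 8 shelves:
  shelf 1: 190 = 190
  shelf 2: 180 = 180
  shelf 3: 170 + 30 = 200
  shelf 4: 150 + 50 = 200
  shelf 5: 140 + 60 = 200
  shelf 6: 110 + 80 = 190
  shelf 7: 110 + 50 + 40 = 200
  shelf 8: 40 = 40
No arrangement into 7 shelves stays within capacity, so 8 is optimal.

8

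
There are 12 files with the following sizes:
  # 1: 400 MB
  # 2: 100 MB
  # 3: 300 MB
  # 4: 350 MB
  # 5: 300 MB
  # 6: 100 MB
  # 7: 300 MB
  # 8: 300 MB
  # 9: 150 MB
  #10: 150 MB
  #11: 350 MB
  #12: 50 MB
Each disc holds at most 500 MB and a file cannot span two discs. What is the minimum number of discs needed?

7

Total = 400 + 350 + 350 + 300 + 300 + 300 + 300 + 150 + 150 + 100 + 100 + 50 = 2850 MB.
Lower bound: ⌈2850/500⌉ = 6 discs.
Also, 7 files each exceed 250 MB, and no two of those can share a disc, so at least 7 discs are needed.
A packing using 7 discs:
  disc 1: 400 + 100 = 500
  disc 2: 350 + 150 = 500
  disc 3: 350 + 150 = 500
  disc 4: 300 + 100 + 50 = 450
  disc 5: 300 = 300
  disc 6: 300 = 300
  disc 7: 300 = 300
This matches the lower bound, so 7 is optimal.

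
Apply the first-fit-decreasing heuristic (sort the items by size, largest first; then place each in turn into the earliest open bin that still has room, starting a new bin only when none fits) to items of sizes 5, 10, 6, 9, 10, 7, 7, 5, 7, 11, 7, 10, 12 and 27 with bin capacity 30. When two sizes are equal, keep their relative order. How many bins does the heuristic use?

5

Sorted descending: 27, 12, 11, 10, 10, 10, 9, 7, 7, 7, 7, 6, 5, 5.
  27 → bin 1 (new)  [load 27/30]
  12 → bin 2 (new)  [load 12/30]
  11 → bin 2  [load 23/30]
  10 → bin 3 (new)  [load 10/30]
  10 → bin 3  [load 20/30]
  10 → bin 3  [load 30/30]
  9 → bin 4 (new)  [load 9/30]
  7 → bin 2  [load 30/30]
  7 → bin 4  [load 16/30]
  7 → bin 4  [load 23/30]
  7 → bin 4  [load 30/30]
  6 → bin 5 (new)  [load 6/30]
  5 → bin 5  [load 11/30]
  5 → bin 5  [load 16/30]
5 bins opened.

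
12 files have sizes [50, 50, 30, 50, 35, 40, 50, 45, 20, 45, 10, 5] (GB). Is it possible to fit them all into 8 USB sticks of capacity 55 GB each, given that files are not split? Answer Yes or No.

No

Total = 430 GB; ⌈430/55⌉ = 8.
9 files each exceed half the capacity and cannot share a USB stick, forcing at least 9 USB sticks.
At least 9 USB sticks are required, but only 8 are allowed.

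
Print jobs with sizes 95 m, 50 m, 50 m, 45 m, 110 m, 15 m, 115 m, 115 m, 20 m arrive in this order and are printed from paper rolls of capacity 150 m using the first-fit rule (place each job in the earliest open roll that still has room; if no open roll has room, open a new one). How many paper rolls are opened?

5

  95 → roll 1 (new)  [load 95/150]
  50 → roll 1  [load 145/150]
  50 → roll 2 (new)  [load 50/150]
  45 → roll 2  [load 95/150]
  110 → roll 3 (new)  [load 110/150]
  15 → roll 2  [load 110/150]
  115 → roll 4 (new)  [load 115/150]
  115 → roll 5 (new)  [load 115/150]
  20 → roll 2  [load 130/150]
5 paper rolls opened.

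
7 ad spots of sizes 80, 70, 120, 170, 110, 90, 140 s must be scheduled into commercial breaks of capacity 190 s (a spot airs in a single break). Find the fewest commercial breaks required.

5

Total = 170 + 140 + 120 + 110 + 90 + 80 + 70 = 780 s.
Lower bound: ⌈780/190⌉ = 5 commercial breaks.
A packing using 5 commercial breaks:
  break 1: 170 = 170
  break 2: 140 = 140
  break 3: 120 + 70 = 190
  break 4: 110 + 80 = 190
  break 5: 90 = 90
This matches the lower bound, so 5 is optimal.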